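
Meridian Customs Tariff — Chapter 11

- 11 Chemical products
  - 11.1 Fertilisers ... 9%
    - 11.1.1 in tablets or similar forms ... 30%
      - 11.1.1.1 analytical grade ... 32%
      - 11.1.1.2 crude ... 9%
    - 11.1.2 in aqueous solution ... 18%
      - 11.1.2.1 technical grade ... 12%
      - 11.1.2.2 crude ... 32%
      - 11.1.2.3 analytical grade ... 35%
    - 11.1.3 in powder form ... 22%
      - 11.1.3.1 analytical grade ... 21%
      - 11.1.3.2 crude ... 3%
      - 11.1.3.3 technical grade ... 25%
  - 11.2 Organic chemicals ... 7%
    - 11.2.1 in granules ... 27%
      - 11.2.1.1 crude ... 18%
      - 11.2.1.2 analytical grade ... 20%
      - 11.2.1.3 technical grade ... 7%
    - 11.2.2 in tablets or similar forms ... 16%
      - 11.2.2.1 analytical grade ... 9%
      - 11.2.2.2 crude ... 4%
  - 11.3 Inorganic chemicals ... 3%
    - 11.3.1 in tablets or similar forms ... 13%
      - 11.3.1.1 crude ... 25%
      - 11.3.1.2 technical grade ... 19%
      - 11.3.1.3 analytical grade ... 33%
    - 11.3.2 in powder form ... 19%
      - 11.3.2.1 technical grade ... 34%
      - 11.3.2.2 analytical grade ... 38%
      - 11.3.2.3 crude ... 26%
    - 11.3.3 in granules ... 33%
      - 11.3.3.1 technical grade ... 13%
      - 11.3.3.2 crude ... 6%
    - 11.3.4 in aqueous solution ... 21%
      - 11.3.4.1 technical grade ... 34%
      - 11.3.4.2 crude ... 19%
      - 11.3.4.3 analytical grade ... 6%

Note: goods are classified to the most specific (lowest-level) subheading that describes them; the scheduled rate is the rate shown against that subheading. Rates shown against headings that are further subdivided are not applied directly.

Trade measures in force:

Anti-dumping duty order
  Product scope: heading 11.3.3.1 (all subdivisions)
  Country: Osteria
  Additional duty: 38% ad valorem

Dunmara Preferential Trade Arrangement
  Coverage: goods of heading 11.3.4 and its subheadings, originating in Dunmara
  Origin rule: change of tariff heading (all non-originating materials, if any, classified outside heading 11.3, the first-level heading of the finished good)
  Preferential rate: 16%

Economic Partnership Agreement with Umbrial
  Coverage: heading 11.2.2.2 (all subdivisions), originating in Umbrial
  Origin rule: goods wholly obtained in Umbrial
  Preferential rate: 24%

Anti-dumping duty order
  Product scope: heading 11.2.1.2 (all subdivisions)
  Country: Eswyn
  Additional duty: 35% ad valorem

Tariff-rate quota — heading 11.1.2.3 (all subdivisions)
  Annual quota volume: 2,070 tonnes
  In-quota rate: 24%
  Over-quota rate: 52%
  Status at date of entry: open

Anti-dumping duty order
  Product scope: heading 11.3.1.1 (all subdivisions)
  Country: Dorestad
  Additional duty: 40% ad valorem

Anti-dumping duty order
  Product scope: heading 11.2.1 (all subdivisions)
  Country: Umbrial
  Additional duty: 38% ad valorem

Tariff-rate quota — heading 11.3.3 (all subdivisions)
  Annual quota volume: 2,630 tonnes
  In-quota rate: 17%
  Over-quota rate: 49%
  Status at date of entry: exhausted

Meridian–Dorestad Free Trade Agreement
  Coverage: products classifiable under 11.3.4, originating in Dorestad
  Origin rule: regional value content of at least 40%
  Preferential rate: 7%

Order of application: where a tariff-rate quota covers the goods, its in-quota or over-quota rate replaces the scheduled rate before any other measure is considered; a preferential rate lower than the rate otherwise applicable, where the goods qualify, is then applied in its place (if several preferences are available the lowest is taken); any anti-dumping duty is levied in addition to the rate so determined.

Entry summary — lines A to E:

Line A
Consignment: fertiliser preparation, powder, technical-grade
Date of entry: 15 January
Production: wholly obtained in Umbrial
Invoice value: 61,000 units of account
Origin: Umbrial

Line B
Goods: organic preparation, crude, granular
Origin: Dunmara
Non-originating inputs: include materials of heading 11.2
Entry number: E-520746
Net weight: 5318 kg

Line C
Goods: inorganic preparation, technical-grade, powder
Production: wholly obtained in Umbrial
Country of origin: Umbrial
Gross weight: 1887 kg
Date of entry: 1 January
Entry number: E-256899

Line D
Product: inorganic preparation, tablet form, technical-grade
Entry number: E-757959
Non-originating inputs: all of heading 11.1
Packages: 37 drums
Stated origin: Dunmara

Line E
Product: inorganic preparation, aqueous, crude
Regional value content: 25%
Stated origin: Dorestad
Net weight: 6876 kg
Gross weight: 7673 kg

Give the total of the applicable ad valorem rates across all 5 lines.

115%

Line A: fertiliser → 11.1; powder → 11.1.3; technical-grade → 11.1.3.3. Scheduled 25%. Umbrial agreement on 11.2.2.2: 11.1.3.3 not covered. → 25%.
Line B: organic → 11.2; granular → 11.2.1; crude → 11.2.1.1. Scheduled 18%. Dunmara agreement on 11.3.4: 11.2.1.1 not covered. → 18%.
Line C: inorganic → 11.3; powder → 11.3.2; technical-grade → 11.3.2.1. Scheduled 34%. Umbrial agreement on 11.2.2.2: 11.3.2.1 not covered. → 34%.
Line D: inorganic → 11.3; tablet form → 11.3.1; technical-grade → 11.3.1.2. Scheduled 19%. Dunmara agreement on 11.3.4: 11.3.1.2 not covered. → 19%.
Line E: inorganic → 11.3; aqueous → 11.3.4; crude → 11.3.4.2. Scheduled 19%. Dorestad agreement on 11.3.4: RVC < 40%. → 19%.
Sum: 25% + 18% + 34% + 19% + 19% = 115%.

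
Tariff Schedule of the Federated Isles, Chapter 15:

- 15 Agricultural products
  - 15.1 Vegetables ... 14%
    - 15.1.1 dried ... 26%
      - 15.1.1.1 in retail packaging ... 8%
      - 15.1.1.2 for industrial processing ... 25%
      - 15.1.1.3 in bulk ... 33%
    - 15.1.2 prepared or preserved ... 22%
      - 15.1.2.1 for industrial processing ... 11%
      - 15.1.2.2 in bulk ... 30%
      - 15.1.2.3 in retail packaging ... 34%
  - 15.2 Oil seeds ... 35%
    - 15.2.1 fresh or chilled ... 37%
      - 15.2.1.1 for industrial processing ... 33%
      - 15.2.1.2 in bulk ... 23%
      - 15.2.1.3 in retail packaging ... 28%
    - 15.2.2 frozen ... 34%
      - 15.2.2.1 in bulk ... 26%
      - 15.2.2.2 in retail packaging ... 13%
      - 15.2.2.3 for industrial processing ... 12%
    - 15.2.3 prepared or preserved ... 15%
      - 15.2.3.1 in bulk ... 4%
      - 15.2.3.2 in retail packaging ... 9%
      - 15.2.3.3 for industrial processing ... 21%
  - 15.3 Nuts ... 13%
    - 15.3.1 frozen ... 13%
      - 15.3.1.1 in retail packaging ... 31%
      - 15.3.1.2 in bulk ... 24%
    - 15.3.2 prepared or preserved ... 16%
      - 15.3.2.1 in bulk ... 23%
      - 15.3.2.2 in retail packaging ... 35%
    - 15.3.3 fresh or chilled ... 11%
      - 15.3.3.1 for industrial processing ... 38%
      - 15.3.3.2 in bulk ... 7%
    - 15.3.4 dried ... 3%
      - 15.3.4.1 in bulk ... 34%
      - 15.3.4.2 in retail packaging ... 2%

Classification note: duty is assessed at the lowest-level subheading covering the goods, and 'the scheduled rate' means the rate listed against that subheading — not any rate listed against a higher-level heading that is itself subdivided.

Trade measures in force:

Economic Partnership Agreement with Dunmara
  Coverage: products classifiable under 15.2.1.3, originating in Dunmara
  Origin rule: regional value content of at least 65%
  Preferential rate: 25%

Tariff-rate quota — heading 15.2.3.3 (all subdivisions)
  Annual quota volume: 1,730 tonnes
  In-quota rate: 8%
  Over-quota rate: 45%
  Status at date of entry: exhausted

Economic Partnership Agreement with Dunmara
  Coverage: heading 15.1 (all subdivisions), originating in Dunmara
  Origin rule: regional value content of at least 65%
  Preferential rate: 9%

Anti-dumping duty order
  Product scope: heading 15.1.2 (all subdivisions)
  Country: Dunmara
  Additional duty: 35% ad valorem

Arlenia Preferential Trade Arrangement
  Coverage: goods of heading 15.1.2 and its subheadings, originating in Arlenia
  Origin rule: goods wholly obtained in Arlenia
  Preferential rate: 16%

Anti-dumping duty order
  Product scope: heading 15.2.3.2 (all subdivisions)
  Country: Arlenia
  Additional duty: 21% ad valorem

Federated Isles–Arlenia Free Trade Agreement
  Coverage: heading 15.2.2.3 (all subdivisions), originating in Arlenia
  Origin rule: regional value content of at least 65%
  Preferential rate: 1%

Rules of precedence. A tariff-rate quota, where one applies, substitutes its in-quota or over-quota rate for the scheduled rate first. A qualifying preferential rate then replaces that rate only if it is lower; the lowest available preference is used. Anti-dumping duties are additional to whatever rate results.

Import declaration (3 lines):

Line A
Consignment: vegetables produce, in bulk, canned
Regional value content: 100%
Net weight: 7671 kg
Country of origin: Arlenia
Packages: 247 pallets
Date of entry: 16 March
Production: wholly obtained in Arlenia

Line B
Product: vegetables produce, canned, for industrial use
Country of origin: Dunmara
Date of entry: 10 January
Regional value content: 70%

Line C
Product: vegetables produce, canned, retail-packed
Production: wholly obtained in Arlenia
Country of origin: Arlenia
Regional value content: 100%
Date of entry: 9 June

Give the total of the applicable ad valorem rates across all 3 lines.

76%

Line A: vegetables → 15.1; canned → 15.1.2; in bulk → 15.1.2.2. Scheduled 30%. Arlenia agreement on 15.1.2: wholly obtained → 16% available; Arlenia agreement on 15.2.2.3: 15.1.2.2 not covered; preferential 16%. → 16%.
Line B: vegetables → 15.1; canned → 15.1.2; for industrial use → 15.1.2.1. Scheduled 11%. Dunmara agreement on 15.2.1.3: 15.1.2.1 not covered; Dunmara agreement on 15.1: RVC ≥ 65% → 9% available; preferential 9%; anti-dumping (Dunmara, 15.1.2): +35%; total 9% + 35% = 44%. → 44%.
Line C: vegetables → 15.1; canned → 15.1.2; retail-packed → 15.1.2.3. Scheduled 34%. Arlenia agreement on 15.1.2: wholly obtained → 16% available; Arlenia agreement on 15.2.2.3: 15.1.2.3 not covered; preferential 16%. → 16%.
Sum: 16% + 44% + 16% = 76%.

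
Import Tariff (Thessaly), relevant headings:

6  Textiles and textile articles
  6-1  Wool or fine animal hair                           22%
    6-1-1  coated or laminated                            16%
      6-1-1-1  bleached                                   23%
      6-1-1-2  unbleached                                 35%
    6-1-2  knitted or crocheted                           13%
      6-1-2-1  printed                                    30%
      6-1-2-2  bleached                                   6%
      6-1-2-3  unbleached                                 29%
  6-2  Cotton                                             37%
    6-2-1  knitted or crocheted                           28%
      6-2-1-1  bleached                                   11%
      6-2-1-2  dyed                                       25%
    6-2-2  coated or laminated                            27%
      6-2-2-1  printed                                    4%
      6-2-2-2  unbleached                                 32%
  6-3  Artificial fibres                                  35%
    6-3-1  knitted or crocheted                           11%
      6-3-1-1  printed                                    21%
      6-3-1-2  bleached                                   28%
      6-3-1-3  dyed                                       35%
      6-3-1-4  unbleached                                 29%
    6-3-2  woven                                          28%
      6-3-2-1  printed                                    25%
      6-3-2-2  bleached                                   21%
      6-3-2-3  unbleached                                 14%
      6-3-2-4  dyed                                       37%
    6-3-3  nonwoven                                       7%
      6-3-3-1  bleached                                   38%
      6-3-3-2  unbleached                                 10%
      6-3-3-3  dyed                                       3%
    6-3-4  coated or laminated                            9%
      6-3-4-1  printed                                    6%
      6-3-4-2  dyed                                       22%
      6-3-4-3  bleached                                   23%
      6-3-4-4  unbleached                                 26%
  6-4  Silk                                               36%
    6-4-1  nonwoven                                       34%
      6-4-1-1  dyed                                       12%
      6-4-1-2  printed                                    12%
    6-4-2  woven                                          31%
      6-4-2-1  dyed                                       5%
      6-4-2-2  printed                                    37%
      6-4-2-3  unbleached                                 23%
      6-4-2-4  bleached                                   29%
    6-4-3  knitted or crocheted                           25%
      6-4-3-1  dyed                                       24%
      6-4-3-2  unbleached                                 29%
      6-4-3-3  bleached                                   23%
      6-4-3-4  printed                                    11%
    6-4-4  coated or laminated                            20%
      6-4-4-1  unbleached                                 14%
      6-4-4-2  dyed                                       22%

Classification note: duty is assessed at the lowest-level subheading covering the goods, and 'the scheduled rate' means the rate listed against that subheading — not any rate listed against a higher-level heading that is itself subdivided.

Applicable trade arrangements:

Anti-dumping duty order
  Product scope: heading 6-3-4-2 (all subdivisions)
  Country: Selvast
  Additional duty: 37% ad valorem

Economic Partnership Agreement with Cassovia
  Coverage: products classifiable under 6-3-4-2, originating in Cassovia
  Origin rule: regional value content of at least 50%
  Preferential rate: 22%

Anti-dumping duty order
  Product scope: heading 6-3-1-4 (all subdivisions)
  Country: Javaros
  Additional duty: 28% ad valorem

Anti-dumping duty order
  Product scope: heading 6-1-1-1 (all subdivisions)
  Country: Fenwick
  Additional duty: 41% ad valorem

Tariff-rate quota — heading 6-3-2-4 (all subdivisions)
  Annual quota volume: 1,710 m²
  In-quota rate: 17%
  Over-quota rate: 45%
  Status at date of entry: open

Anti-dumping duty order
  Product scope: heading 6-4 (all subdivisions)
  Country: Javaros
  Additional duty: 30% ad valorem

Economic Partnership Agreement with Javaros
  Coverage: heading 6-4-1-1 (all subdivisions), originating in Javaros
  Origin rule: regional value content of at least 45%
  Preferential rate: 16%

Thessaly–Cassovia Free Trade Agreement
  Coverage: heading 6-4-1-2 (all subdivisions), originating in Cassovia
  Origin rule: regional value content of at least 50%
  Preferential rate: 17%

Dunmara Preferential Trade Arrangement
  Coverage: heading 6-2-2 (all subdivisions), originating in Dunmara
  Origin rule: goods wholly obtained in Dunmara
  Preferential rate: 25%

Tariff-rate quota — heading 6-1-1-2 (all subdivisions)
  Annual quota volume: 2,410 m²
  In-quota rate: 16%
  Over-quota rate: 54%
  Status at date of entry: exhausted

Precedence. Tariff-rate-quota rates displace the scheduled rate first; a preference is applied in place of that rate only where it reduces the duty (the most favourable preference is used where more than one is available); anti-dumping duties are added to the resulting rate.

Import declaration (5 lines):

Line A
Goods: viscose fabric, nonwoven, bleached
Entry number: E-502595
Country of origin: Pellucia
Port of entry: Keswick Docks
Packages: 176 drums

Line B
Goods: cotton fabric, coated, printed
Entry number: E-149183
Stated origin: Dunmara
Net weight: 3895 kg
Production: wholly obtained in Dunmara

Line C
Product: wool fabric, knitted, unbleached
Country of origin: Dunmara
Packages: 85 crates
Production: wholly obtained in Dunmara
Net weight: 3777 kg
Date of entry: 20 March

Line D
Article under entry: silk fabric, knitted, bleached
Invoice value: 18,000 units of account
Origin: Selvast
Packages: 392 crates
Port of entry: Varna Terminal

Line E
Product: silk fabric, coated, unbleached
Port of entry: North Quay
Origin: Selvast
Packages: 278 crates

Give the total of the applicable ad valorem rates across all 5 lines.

Line A: viscose → 6-3; nonwoven → 6-3-3; bleached → 6-3-3-1. Scheduled 38%. No special measure applies. → 38%.
Line B: cotton → 6-2; coated → 6-2-2; printed → 6-2-2-1. Scheduled 4%. Dunmara agreement on 6-2-2: wholly obtained → 25% available; preference 25% not lower than 4% → no reduction. → 4%.
Line C: wool → 6-1; knitted → 6-1-2; unbleached → 6-1-2-3. Scheduled 29%. Dunmara agreement on 6-2-2: 6-1-2-3 not covered. → 29%.
Line D: silk → 6-4; knitted → 6-4-3; bleached → 6-4-3-3. Scheduled 23%. No special measure applies. → 23%.
Line E: silk → 6-4; coated → 6-4-4; unbleached → 6-4-4-1. Scheduled 14%. No special measure applies. → 14%.
Sum: 38% + 4% + 29% + 23% + 14% = 108%.

108%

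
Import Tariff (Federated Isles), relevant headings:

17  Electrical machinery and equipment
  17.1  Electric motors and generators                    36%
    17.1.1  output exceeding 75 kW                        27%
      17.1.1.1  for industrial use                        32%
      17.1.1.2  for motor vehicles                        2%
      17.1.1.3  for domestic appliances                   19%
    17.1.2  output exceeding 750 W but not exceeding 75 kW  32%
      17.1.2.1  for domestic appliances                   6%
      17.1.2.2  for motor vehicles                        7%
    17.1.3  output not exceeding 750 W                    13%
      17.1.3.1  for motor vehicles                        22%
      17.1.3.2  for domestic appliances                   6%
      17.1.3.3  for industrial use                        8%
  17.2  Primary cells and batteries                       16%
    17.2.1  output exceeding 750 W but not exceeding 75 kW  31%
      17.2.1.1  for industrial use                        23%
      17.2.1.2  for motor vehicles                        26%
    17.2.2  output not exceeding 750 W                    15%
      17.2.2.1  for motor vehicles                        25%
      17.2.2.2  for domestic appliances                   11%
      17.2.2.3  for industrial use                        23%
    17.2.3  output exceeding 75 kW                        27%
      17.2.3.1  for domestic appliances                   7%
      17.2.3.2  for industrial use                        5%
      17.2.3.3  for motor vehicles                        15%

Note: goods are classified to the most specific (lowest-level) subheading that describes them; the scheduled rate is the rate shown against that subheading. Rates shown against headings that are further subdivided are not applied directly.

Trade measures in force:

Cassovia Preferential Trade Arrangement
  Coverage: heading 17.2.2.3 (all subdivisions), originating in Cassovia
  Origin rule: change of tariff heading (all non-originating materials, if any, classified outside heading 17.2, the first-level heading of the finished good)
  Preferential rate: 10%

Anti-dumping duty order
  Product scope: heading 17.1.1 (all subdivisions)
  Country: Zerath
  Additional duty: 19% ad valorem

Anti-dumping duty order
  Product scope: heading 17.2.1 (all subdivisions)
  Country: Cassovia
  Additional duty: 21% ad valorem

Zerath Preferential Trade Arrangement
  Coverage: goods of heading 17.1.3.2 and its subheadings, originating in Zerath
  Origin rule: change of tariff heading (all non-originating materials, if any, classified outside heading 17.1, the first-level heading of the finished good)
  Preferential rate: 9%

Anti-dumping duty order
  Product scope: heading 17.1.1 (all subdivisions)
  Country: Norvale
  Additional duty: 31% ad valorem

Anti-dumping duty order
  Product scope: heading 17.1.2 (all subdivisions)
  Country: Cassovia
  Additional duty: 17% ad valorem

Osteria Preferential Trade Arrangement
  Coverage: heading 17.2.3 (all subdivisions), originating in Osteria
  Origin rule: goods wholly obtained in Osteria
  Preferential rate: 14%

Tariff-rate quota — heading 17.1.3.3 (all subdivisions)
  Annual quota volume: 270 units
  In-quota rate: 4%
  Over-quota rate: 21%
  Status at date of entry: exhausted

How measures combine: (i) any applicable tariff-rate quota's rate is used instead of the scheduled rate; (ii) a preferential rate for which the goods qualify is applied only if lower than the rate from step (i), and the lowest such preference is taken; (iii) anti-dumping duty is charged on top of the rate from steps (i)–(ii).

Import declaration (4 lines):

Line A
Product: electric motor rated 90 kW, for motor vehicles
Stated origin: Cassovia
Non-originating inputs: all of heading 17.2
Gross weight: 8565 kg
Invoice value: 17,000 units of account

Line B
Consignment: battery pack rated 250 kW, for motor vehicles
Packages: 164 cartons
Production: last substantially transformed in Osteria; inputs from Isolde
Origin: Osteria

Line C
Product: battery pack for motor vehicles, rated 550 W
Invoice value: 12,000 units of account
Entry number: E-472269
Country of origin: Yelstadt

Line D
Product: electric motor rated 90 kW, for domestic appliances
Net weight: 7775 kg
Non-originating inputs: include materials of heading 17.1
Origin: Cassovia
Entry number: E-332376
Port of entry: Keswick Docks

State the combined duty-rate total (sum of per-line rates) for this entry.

61%

Line A: electric motor → 17.1; rated 90 kW → 17.1.1; for motor vehicles → 17.1.1.2. Scheduled 2%. Cassovia agreement on 17.2.2.3: 17.1.1.2 not covered. → 2%.
Line B: battery pack → 17.2; rated 250 kW → 17.2.3; for motor vehicles → 17.2.3.3. Scheduled 15%. Osteria agreement on 17.2.3: not wholly obtained. → 15%.
Line C: battery pack → 17.2; rated 550 W → 17.2.2; for motor vehicles → 17.2.2.1. Scheduled 25%. No special measure applies. → 25%.
Line D: electric motor → 17.1; rated 90 kW → 17.1.1; for domestic appliances → 17.1.1.3. Scheduled 19%. Cassovia agreement on 17.2.2.3: 17.1.1.3 not covered. → 19%.
Sum: 2% + 15% + 25% + 19% = 61%.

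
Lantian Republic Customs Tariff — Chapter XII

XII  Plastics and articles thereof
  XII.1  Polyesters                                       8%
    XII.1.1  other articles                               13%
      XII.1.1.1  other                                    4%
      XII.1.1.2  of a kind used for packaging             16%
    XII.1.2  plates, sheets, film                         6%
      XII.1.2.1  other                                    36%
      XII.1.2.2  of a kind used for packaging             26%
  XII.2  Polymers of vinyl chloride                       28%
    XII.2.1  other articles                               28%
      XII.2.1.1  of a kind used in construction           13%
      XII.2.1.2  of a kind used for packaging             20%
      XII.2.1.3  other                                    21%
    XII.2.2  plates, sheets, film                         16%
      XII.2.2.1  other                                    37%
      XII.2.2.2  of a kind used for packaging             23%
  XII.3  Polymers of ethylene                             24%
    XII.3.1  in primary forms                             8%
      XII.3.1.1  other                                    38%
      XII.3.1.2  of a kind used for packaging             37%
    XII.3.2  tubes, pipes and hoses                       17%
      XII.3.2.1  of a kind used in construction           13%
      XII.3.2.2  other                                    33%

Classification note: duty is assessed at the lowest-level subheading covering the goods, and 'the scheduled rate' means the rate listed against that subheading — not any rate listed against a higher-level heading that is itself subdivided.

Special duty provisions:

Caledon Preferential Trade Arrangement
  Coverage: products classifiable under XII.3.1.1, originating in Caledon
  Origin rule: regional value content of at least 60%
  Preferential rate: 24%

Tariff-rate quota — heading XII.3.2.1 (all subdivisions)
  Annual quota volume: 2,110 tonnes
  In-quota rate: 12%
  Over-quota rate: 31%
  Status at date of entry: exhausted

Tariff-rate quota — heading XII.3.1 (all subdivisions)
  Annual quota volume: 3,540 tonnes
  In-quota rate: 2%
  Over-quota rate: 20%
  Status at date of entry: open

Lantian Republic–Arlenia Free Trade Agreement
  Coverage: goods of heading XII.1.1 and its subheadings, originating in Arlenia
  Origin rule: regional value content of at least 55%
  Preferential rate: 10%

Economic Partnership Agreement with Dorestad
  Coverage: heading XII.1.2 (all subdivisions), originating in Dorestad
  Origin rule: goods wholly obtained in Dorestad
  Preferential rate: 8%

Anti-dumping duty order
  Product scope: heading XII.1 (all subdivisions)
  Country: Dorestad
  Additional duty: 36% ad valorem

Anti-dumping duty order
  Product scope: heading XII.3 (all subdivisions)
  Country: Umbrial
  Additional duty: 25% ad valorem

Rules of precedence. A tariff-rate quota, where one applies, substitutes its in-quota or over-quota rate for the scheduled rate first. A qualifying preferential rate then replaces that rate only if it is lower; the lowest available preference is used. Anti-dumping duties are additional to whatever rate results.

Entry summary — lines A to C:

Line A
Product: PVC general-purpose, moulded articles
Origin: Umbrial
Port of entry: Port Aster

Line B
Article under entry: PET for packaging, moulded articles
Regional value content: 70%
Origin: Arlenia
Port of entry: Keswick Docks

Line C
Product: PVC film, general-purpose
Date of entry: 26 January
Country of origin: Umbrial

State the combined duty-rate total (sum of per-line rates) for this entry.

68%

Line A: PVC → XII.2; moulded articles → XII.2.1; general-purpose → XII.2.1.3. Scheduled 21%. No special measure applies. → 21%.
Line B: PET → XII.1; moulded articles → XII.1.1; for packaging → XII.1.1.2. Scheduled 16%. Arlenia agreement on XII.1.1: RVC ≥ 55% → 10% available; preferential 10%. → 10%.
Line C: PVC → XII.2; film → XII.2.2; general-purpose → XII.2.2.1. Scheduled 37%. No special measure applies. → 37%.
Sum: 21% + 10% + 37% = 68%.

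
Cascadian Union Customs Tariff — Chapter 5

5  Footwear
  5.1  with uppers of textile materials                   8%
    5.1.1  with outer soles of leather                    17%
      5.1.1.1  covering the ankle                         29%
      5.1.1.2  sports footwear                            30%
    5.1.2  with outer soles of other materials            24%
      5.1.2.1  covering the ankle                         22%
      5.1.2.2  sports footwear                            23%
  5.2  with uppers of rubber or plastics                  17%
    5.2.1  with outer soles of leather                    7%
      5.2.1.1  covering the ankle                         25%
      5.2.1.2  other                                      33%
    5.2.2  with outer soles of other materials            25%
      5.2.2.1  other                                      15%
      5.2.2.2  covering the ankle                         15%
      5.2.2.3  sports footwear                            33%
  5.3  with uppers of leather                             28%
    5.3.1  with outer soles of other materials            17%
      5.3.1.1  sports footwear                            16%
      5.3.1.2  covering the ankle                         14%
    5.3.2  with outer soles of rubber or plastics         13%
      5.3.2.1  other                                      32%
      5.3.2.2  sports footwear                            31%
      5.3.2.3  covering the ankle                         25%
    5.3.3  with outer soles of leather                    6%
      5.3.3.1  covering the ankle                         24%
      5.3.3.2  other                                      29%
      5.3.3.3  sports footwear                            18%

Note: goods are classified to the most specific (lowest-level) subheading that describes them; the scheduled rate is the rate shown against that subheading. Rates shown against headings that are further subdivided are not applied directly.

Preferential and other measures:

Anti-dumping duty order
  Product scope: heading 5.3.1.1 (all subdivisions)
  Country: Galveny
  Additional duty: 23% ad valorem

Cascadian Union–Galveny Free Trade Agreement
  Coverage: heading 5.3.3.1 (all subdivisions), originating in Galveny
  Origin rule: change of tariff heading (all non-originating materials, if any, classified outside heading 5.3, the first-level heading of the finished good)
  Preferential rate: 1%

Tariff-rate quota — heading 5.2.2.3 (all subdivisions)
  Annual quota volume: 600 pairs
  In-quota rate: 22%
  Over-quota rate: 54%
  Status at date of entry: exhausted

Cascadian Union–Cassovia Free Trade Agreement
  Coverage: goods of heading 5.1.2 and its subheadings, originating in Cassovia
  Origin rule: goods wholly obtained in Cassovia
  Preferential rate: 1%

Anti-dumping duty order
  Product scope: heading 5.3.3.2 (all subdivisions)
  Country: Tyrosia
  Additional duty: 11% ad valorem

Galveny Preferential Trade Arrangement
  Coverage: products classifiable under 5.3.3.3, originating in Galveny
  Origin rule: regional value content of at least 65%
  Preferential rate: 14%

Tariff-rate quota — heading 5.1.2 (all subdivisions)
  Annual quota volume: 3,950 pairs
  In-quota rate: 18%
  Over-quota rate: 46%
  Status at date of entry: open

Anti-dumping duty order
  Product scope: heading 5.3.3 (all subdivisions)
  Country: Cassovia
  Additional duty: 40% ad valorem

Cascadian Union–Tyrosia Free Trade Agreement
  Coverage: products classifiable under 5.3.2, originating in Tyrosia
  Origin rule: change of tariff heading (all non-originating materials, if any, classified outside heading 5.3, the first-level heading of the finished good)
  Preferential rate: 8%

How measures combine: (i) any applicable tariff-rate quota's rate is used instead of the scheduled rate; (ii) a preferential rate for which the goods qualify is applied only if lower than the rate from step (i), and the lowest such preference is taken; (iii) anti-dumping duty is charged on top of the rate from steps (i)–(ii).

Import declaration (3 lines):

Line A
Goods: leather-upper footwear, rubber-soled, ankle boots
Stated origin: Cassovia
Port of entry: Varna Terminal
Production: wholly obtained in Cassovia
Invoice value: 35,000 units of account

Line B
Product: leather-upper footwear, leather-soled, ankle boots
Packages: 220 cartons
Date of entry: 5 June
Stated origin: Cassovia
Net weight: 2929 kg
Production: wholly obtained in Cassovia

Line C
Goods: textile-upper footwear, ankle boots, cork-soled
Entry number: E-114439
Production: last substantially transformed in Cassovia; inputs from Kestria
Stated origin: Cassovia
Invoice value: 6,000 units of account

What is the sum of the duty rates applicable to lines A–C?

107%

Line A: leather-upper → 5.3; rubber-soled → 5.3.2; ankle boots → 5.3.2.3. Scheduled 25%. Cassovia agreement on 5.1.2: 5.3.2.3 not covered. → 25%.
Line B: leather-upper → 5.3; leather-soled → 5.3.3; ankle boots → 5.3.3.1. Scheduled 24%. Cassovia agreement on 5.1.2: 5.3.3.1 not covered; anti-dumping (Cassovia, 5.3.3): +40%; total 24% + 40% = 64%. → 64%.
Line C: textile-upper → 5.1; cork-soled → 5.1.2; ankle boots → 5.1.2.1. Scheduled 22%. quota on 5.1.2 open → in-quota 18%; Cassovia agreement on 5.1.2: not wholly obtained. → 18%.
Sum: 25% + 64% + 18% = 107%.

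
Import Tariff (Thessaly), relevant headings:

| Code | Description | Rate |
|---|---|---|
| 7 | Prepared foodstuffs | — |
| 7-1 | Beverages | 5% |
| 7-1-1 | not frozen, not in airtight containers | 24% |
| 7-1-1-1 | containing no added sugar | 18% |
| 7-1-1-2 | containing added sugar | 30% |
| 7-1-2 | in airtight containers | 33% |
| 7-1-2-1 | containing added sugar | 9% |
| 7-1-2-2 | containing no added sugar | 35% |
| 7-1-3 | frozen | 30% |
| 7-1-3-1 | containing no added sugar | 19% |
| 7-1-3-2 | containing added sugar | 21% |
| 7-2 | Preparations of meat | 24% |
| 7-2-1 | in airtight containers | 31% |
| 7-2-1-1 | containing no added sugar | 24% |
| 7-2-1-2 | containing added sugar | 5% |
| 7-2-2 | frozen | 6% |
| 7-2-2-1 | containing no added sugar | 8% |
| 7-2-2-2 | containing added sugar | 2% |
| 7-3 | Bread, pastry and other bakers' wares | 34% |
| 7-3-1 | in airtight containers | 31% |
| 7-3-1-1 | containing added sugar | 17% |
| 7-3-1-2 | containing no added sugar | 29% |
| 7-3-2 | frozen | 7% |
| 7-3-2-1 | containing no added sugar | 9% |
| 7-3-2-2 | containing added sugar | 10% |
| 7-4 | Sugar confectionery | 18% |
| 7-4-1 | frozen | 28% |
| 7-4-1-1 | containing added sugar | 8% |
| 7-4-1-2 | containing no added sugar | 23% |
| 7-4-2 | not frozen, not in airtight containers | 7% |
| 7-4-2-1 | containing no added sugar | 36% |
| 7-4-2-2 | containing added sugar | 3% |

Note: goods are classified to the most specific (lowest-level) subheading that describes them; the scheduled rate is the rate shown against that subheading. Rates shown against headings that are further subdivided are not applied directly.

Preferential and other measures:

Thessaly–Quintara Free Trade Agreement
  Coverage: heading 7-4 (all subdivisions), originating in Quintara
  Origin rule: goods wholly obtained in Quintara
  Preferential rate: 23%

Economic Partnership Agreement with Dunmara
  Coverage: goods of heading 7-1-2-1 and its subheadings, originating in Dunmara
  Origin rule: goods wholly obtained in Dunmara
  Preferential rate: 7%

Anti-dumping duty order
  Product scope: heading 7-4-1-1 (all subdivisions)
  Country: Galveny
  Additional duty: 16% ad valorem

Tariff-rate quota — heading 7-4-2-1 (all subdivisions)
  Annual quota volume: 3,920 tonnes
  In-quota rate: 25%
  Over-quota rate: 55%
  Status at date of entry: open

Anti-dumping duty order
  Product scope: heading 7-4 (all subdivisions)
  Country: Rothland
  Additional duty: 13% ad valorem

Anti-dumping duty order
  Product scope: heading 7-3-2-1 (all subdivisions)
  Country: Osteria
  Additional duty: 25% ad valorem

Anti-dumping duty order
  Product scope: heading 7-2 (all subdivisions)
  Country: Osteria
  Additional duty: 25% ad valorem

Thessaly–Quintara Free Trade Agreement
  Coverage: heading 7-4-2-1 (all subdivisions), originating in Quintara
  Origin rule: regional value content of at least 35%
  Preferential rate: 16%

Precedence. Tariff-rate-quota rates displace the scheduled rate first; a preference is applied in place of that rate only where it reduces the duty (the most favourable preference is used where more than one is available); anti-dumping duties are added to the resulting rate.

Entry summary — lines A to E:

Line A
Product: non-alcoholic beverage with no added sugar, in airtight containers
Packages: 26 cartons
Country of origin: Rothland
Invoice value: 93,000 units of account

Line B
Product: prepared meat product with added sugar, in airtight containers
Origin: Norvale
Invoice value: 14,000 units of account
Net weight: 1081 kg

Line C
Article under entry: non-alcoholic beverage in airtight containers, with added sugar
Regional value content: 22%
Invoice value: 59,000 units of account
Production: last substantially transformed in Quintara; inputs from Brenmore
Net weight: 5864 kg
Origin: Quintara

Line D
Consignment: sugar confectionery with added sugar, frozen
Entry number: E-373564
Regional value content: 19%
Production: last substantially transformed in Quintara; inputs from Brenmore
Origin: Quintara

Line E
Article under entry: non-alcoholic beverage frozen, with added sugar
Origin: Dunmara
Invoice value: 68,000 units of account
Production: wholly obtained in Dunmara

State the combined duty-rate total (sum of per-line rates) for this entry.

Line A: non-alcoholic beverage → 7-1; in airtight containers → 7-1-2; with no added sugar → 7-1-2-2. Scheduled 35%. No special measure applies. → 35%.
Line B: prepared meat product → 7-2; in airtight containers → 7-2-1; with added sugar → 7-2-1-2. Scheduled 5%. No special measure applies. → 5%.
Line C: non-alcoholic beverage → 7-1; in airtight containers → 7-1-2; with added sugar → 7-1-2-1. Scheduled 9%. Quintara agreement on 7-4: 7-1-2-1 not covered; Quintara agreement on 7-4-2-1: 7-1-2-1 not covered. → 9%.
Line D: sugar confectionery → 7-4; frozen → 7-4-1; with added sugar → 7-4-1-1. Scheduled 8%. Quintara agreement on 7-4: not wholly obtained; Quintara agreement on 7-4-2-1: 7-4-1-1 not covered. → 8%.
Line E: non-alcoholic beverage → 7-1; frozen → 7-1-3; with added sugar → 7-1-3-2. Scheduled 21%. Dunmara agreement on 7-1-2-1: 7-1-3-2 not covered. → 21%.
Sum: 35% + 5% + 9% + 8% + 21% = 78%.

78%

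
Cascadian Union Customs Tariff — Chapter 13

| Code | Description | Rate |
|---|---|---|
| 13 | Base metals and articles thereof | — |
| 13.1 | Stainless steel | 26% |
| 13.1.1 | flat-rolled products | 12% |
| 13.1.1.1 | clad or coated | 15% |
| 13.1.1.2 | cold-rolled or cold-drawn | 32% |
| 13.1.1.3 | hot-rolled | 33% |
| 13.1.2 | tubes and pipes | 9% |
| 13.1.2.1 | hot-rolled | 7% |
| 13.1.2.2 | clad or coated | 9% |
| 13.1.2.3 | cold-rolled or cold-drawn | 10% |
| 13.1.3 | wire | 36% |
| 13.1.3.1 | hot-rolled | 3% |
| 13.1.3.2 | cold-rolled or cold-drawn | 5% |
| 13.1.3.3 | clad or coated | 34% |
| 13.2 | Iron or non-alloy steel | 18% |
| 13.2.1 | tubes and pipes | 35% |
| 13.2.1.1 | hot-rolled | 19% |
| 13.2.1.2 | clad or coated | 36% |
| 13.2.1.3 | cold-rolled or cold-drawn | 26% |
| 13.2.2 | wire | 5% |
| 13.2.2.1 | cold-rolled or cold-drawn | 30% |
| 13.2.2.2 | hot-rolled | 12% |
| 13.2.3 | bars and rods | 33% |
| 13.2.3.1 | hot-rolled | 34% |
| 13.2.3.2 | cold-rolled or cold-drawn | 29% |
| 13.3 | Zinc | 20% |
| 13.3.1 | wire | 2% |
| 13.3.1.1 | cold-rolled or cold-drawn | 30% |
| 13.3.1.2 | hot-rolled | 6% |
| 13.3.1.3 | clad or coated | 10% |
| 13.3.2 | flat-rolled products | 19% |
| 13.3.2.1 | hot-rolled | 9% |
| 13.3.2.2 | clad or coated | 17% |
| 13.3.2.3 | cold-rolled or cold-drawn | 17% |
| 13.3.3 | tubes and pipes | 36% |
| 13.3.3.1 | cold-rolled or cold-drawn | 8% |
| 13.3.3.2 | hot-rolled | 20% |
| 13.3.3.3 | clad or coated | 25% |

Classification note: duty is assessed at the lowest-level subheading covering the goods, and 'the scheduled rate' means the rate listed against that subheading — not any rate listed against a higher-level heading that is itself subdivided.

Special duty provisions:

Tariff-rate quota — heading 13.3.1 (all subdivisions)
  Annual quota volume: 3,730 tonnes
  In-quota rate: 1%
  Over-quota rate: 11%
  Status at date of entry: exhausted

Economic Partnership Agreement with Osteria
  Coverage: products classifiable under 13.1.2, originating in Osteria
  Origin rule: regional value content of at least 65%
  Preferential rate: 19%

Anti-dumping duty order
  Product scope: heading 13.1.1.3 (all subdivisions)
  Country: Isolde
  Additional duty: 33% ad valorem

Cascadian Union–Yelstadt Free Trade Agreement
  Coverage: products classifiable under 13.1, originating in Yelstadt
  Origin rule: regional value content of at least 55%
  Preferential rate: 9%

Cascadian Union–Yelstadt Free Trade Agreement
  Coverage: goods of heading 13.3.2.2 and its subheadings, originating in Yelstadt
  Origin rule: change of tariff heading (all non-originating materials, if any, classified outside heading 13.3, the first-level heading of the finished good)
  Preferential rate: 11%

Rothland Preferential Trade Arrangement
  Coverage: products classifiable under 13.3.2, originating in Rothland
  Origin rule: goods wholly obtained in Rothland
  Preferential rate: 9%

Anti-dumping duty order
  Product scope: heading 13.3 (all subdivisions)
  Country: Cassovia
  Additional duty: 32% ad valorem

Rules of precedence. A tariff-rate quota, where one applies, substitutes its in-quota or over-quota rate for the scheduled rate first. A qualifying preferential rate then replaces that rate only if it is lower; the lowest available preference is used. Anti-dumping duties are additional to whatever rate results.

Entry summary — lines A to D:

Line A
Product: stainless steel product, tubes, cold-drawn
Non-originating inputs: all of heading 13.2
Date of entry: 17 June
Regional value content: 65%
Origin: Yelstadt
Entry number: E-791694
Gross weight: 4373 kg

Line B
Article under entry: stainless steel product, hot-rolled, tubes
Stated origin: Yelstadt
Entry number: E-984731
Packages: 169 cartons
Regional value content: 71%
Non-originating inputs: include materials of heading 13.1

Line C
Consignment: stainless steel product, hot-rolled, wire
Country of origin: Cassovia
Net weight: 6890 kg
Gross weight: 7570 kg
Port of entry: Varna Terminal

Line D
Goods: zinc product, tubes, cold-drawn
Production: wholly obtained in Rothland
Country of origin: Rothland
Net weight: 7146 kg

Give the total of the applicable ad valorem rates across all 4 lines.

27%

Line A: stainless steel → 13.1; tubes → 13.1.2; cold-drawn → 13.1.2.3. Scheduled 10%. Yelstadt agreement on 13.1: RVC ≥ 55% → 9% available; Yelstadt agreement on 13.3.2.2: 13.1.2.3 not covered; preferential 9%. → 9%.
Line B: stainless steel → 13.1; tubes → 13.1.2; hot-rolled → 13.1.2.1. Scheduled 7%. Yelstadt agreement on 13.1: RVC ≥ 55% → 9% available; Yelstadt agreement on 13.3.2.2: 13.1.2.1 not covered; preference 9% not lower than 7% → no reduction. → 7%.
Line C: stainless steel → 13.1; wire → 13.1.3; hot-rolled → 13.1.3.1. Scheduled 3%. No special measure applies. → 3%.
Line D: zinc → 13.3; tubes → 13.3.3; cold-drawn → 13.3.3.1. Scheduled 8%. Rothland agreement on 13.3.2: 13.3.3.1 not covered. → 8%.
Sum: 9% + 7% + 3% + 8% = 27%.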